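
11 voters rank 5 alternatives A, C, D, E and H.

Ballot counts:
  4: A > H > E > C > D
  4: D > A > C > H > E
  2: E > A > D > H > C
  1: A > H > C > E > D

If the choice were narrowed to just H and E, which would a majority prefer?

Ballots ranking H above E: 4 + 4 + 1 = 9.
Ballots ranking E above H: 11 − 9 = 2.
H wins the head-to-head 9–2.

H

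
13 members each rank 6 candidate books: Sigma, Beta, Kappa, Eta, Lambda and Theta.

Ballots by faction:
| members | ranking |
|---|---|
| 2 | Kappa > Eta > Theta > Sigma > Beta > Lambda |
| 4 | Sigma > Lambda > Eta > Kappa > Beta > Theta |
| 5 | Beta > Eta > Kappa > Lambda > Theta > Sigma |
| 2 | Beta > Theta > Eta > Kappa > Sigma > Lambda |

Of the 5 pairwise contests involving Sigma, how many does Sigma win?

1

Sigma against each rival (13 members):
Sigma–Beta: Beta 7–6.
Sigma vs Kappa: 4 to 9, Kappa.
Sigma vs Eta: Eta wins 9–4.
Sigma vs Lambda: 2+4+2 = 8 for Sigma, 5 for Lambda — Sigma by 8–5.
Sigma vs Theta: 4 to 9, Theta.
Sigma beats Lambda; loses to Beta, Kappa, Eta, Theta — 1 pairwise win.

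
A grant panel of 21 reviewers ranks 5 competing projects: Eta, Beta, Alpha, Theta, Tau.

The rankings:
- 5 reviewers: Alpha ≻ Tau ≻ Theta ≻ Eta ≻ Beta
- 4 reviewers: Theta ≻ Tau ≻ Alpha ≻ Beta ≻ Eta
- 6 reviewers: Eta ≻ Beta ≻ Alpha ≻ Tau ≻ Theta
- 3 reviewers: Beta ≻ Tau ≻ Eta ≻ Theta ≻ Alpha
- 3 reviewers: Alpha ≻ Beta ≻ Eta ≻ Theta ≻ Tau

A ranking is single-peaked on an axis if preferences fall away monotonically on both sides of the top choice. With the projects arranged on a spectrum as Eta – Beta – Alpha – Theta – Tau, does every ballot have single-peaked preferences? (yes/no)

no

Axis positions: Eta=1, Beta=2, Alpha=3, Theta=4, Tau=5.
Ballot type 1: ranking walks positions 3-5-4-1-2; Tau is ranked above Theta even though Theta lies between Tau and the peak Alpha on the axis — preferences dip and rise again. Not single-peaked.
Ballot type 2 (peak Theta at position 4): ranking walks positions 4-5-3-2-1, expanding outward from the peak — single-peaked.
Ballot type 3: ranking walks positions 1-2-3-5-4; Tau is ranked above Theta even though Theta lies between Tau and the peak Eta on the axis — preferences dip and rise again. Not single-peaked.
Ballot type 4: ranking walks positions 2-5-1-4-3; Tau is ranked above Alpha even though Alpha lies between Tau and the peak Beta on the axis — preferences dip and rise again. Not single-peaked.
Ballot type 5 (peak Alpha at position 3): ranking walks positions 3-2-1-4-5, expanding outward from the peak — single-peaked.
Ballot type 1 violates single-peakedness, so the profile is not single-peaked on this axis.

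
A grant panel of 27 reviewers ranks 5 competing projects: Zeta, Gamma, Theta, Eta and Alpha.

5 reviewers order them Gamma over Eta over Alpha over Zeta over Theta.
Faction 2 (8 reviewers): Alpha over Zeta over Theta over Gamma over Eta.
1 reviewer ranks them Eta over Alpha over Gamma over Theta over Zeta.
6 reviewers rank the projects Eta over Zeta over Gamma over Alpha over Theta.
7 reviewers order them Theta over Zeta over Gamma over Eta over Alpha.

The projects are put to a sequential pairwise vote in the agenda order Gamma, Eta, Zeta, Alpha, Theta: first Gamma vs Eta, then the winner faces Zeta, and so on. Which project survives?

Alpha

Round 1: Gamma vs Eta — 20–7, Gamma advances.
Round 2: Gamma vs Zeta — 6–21, Zeta advances.
Round 3: Zeta vs Alpha — 13–14, Alpha advances.
Round 4: Alpha vs Theta — 20–7, Alpha advances.
Alpha survives the agenda.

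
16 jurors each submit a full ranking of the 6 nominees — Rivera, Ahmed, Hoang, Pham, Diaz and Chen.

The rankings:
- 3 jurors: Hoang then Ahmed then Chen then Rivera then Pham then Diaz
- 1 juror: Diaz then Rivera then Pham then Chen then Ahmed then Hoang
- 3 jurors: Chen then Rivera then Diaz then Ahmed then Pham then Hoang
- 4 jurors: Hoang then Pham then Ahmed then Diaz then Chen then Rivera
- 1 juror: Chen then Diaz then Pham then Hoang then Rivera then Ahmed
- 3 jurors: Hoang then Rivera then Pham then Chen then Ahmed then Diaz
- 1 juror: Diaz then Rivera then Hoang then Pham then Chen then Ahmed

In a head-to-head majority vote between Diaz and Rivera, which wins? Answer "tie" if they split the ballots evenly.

Rivera

Ballots ranking Diaz above Rivera: 1 + 4 + 1 + 1 = 7.
Ballots ranking Rivera above Diaz: 16 − 7 = 9.
Rivera wins the head-to-head 9–7.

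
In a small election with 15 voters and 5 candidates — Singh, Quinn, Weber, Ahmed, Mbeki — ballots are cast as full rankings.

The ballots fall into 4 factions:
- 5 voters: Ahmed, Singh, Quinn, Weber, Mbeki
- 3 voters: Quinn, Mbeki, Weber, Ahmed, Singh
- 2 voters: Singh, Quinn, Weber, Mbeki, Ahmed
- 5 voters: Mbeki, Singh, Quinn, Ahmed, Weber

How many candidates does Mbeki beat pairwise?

Mbeki against each rival (15 voters):
Mbeki vs Singh: Mbeki, 8–7.
Mbeki vs Quinn: 5 to 10, Quinn.
Mbeki vs Weber: 8 to 7, Mbeki.
Mbeki vs Ahmed: Mbeki is ranked higher on 3+2+5 = 10 ballots, Ahmed on 5. Mbeki wins 10–5.
Mbeki beats Singh, Weber, Ahmed; loses to Quinn — 3 pairwise wins.

3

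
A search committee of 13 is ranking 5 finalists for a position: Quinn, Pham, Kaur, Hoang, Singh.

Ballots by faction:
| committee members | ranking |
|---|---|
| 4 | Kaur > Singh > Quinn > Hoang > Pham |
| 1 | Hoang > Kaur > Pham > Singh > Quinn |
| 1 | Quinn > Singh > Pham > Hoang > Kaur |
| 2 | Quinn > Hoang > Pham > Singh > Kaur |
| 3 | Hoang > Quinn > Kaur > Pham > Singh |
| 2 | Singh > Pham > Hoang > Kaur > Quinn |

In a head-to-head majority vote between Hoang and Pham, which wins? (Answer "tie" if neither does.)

Hoang

Ballots ranking Hoang above Pham: 4 + 1 + 2 + 3 = 10.
Ballots ranking Pham above Hoang: 13 − 10 = 3.
Hoang wins the head-to-head 10–3.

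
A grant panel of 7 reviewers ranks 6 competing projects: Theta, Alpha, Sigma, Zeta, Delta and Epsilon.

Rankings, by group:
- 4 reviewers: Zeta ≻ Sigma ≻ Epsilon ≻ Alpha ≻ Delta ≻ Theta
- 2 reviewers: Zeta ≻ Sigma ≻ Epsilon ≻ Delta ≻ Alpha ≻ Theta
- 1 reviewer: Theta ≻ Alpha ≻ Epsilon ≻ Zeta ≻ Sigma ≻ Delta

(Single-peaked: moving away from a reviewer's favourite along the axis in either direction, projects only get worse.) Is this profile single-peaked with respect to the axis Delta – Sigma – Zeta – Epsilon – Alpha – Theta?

yes

Axis positions: Delta=1, Sigma=2, Zeta=3, Epsilon=4, Alpha=5, Theta=6.
Group 1 (peak Zeta at position 3): ranking walks positions 3-2-4-5-1-6, expanding outward from the peak — single-peaked.
Group 2 (peak Zeta at position 3): ranking walks positions 3-2-4-1-5-6, expanding outward from the peak — single-peaked.
Group 3 (peak Theta at position 6): ranking walks positions 6-5-4-3-2-1, expanding outward from the peak — single-peaked.
Every ranking is single-peaked on this axis.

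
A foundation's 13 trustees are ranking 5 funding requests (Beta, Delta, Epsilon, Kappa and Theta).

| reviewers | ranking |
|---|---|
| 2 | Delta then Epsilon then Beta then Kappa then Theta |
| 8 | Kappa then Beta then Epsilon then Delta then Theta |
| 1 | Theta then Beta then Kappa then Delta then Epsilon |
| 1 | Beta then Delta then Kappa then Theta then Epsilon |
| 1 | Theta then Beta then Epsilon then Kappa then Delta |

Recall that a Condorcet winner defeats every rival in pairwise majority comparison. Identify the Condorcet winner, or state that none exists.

Kappa

Pairwise majorities:
Beta–Delta: Beta 11–2.
Beta–Epsilon: Beta 11–2.
Beta vs Kappa: Kappa, 8–5.
Beta vs Theta: Beta, 11–2.
Delta vs Epsilon: Epsilon wins 9–4.
Delta vs Kappa: Kappa wins 10–3.
Delta vs Theta: Delta, 11–2.
Epsilon vs Kappa: Kappa, 10–3.
Epsilon vs Theta: Epsilon wins 10–3.
Kappa–Theta: Kappa 11–2.
Kappa beats each of Beta, Delta, Epsilon, Theta — Kappa is the Condorcet winner.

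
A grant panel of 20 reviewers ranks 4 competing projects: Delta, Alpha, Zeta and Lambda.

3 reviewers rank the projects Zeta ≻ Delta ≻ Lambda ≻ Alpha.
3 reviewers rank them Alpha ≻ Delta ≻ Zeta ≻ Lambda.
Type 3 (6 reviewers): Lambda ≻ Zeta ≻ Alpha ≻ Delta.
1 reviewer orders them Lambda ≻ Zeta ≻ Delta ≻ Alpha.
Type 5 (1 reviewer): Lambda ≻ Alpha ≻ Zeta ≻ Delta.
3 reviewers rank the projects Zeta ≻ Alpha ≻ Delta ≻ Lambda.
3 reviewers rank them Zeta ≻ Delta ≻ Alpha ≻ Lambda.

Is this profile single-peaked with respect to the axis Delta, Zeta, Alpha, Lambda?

no

Axis positions: Delta=1, Zeta=2, Alpha=3, Lambda=4.
Type 1: ranking walks positions 2-1-4-3; Lambda is ranked above Alpha even though Alpha lies between Lambda and the peak Zeta on the axis — preferences dip and rise again. Not single-peaked.
Type 2: ranking walks positions 3-1-2-4; Delta is ranked above Zeta even though Zeta lies between Delta and the peak Alpha on the axis — preferences dip and rise again. Not single-peaked.
Type 3: ranking walks positions 4-2-3-1; Zeta is ranked above Alpha even though Alpha lies between Zeta and the peak Lambda on the axis — preferences dip and rise again. Not single-peaked.
Type 4: ranking walks positions 4-2-1-3; Zeta is ranked above Alpha even though Alpha lies between Zeta and the peak Lambda on the axis — preferences dip and rise again. Not single-peaked.
Type 5 (peak Lambda at position 4): ranking walks positions 4-3-2-1, expanding outward from the peak — single-peaked.
Type 6 (peak Zeta at position 2): ranking walks positions 2-3-1-4, expanding outward from the peak — single-peaked.
Type 7 (peak Zeta at position 2): ranking walks positions 2-1-3-4, expanding outward from the peak — single-peaked.
Type 1 violates single-peakedness, so the profile is not single-peaked on this axis.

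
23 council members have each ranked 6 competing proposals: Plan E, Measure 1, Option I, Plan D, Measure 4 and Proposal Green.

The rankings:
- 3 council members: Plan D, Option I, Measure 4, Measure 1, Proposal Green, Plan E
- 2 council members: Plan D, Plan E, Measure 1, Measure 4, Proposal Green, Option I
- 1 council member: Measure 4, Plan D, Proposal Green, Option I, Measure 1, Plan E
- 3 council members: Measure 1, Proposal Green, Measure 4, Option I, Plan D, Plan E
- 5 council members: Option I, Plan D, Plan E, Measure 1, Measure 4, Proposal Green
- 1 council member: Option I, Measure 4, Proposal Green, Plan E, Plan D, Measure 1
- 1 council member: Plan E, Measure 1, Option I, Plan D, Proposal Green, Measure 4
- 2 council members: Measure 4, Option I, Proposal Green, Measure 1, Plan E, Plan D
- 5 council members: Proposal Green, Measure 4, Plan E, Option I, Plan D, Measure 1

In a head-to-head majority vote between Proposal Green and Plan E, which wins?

Ballots ranking Proposal Green above Plan E: 3 + 1 + 3 + 1 + 2 + 5 = 15.
Ballots ranking Plan E above Proposal Green: 23 − 15 = 8.
Proposal Green wins the head-to-head 15–8.

Proposal Green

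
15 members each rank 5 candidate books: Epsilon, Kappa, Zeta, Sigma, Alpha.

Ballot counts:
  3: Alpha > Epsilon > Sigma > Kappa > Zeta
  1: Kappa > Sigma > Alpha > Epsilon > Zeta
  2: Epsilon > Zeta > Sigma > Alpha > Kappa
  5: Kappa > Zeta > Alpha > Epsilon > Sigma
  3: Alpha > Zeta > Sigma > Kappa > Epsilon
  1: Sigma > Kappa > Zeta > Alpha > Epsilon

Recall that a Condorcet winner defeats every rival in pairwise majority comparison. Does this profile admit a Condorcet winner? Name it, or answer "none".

none

Check each pair by majority over 15 ballots:
Epsilon vs Kappa: 5 to 10, Kappa.
Epsilon vs Zeta: Zeta wins 9–6.
Epsilon vs Sigma: 3+2+5 = 10 for Epsilon, 5 for Sigma — Epsilon by 10–5.
Epsilon–Alpha: Alpha 13–2.
Kappa vs Zeta: 10 to 5, Kappa.
Kappa vs Sigma: 1+5 = 6 for Kappa, 9 for Sigma — Sigma by 9–6.
Kappa vs Alpha: Alpha, 8–7.
Zeta vs Sigma: Zeta wins 10–5.
Zeta vs Alpha: Zeta preferred on 2+5+1 = 8 ballots; Zeta wins 8–7.
Sigma–Alpha: Alpha 11–4.
No book is unbeaten: Epsilon loses to Kappa; Kappa loses to Sigma; Zeta loses to Kappa; Sigma loses to Epsilon; Alpha loses to Zeta. In particular Epsilon → Sigma → Kappa → Epsilon is a majority cycle — no Condorcet winner exists.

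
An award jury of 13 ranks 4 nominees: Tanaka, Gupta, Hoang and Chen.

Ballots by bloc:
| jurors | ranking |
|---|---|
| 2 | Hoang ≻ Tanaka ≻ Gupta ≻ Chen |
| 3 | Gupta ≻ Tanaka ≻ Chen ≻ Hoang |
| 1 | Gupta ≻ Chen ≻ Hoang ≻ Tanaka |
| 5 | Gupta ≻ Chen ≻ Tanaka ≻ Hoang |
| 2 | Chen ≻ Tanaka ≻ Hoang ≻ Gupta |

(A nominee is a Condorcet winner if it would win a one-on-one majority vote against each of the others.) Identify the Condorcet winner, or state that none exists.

Gupta

Pairwise majorities:
Tanaka vs Gupta: Tanaka preferred on 2+2 = 4 ballots; Gupta wins 9–4.
Tanaka vs Hoang: 3+5+2 = 10 for Tanaka, 3 for Hoang — Tanaka by 10–3.
Tanaka vs Chen: 2+3 = 5 for Tanaka, 8 for Chen — Chen by 8–5.
Gupta vs Hoang: Gupta is ranked higher on 3+1+5 = 9 ballots, Hoang on 4. Gupta wins 9–4.
Gupta vs Chen: Gupta preferred on 2+3+1+5 = 11 ballots; Gupta wins 11–2.
Hoang vs Chen: 2 to 11, Chen.
Gupta wins every pairwise contest, so Gupta is the Condorcet winner.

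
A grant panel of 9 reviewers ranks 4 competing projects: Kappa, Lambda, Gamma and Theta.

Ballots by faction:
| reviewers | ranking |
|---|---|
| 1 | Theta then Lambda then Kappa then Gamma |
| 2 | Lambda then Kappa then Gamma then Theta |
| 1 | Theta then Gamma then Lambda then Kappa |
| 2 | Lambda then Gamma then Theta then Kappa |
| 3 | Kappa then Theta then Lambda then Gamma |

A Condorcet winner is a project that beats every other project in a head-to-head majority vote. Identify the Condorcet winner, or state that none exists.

none

Check each pair by majority over 9 ballots:
Kappa vs Lambda: Kappa is ranked higher on 3 ballots, Lambda on 6. Lambda wins 6–3.
Kappa vs Gamma: 1+2+3 = 6 for Kappa, 3 for Gamma — Kappa by 6–3.
Kappa vs Theta: Kappa wins 5–4.
Lambda vs Gamma: Lambda is ranked higher on 1+2+2+3 = 8 ballots, Gamma on 1. Lambda wins 8–1.
Lambda vs Theta: 2+2 = 4 for Lambda, 5 for Theta — Theta by 5–4.
Gamma–Theta: Theta 5–4.
No project is unbeaten: Kappa loses to Lambda; Lambda loses to Theta; Gamma loses to Kappa; Theta loses to Kappa. In particular Kappa > Theta > Lambda > Kappa is a majority cycle — no Condorcet winner exists.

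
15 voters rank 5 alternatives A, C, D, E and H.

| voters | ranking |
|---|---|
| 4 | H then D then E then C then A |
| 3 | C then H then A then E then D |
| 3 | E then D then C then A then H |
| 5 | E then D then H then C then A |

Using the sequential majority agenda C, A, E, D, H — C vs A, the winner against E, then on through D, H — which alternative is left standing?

Round 1: C vs A — 15–0, C advances.
Round 2: C vs E — 3–12, E advances.
Round 3: E vs D — 11–4, E advances.
Round 4: E vs H — 8–7, E advances.
The agenda winner is E.

E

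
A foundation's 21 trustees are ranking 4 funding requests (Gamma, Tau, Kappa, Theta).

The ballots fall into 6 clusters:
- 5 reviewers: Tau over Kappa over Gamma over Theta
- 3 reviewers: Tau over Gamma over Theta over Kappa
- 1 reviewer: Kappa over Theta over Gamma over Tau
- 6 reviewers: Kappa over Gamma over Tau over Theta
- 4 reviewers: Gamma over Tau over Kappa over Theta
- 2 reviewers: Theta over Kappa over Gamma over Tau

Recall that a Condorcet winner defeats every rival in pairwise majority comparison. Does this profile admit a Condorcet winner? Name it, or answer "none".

Head-to-head results (21 reviewers):
Gamma vs Tau: Gamma is ranked higher on 1+6+4+2 = 13 ballots, Tau on 8. Gamma wins 13–8.
Gamma vs Kappa: 7 to 14, Kappa.
Gamma vs Theta: 5+3+6+4 = 18 for Gamma, 3 for Theta — Gamma by 18–3.
Tau vs Kappa: Tau is ranked higher on 5+3+4 = 12 ballots, Kappa on 9. Tau wins 12–9.
Tau vs Theta: Tau is ranked higher on 5+3+6+4 = 18 ballots, Theta on 3. Tau wins 18–3.
Kappa vs Theta: Kappa is ranked higher on 5+1+6+4 = 16 ballots, Theta on 5. Kappa wins 16–5.
Every project loses at least once (Gamma loses to Kappa; Tau loses to Gamma; Kappa loses to Tau; Theta loses to Gamma). The majority relation contains the cycle Gamma beats Tau beats Kappa beats Gamma, so there is no Condorcet winner.

none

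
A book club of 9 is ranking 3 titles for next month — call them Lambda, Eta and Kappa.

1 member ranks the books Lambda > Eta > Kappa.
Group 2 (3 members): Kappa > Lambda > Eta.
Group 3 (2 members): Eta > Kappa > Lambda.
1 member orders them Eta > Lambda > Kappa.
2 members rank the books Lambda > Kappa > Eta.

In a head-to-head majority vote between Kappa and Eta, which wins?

Kappa

Ballots ranking Kappa above Eta: 3 + 2 = 5.
Ballots ranking Eta above Kappa: 9 − 5 = 4.
Kappa wins the head-to-head 5–4.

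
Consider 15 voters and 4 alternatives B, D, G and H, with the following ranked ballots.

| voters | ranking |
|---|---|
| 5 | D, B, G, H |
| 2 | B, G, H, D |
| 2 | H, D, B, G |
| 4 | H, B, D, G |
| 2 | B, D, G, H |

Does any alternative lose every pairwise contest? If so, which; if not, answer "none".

none

Head-to-head results (15 voters):
B vs D: B preferred on 2+4+2 = 8 ballots; B wins 8–7.
B vs G: B wins 15–0.
B vs H: B wins 9–6.
D vs G: 13 to 2, D.
D vs H: D is ranked higher on 5+2 = 7 ballots, H on 8. H wins 8–7.
G vs H: 9 to 6, G.
Each alternative has at least one pairwise win (B beats D; D beats G; G beats H; H beats D) — no Condorcet loser.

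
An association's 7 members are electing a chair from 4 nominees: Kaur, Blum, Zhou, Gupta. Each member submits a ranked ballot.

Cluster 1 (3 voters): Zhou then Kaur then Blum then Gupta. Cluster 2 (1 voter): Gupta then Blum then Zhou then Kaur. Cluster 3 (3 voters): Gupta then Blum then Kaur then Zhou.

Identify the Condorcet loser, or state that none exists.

Kaur

Pairwise majorities:
Kaur vs Blum: Blum wins 4–3.
Kaur vs Zhou: Zhou wins 4–3.
Kaur vs Gupta: Gupta, 4–3.
Blum vs Zhou: Blum wins 4–3.
Blum vs Gupta: Gupta wins 4–3.
Zhou vs Gupta: Zhou is ranked higher on 3 ballots, Gupta on 4. Gupta wins 4–3.
Only Kaur has no wins; Kaur is the Condorcet loser.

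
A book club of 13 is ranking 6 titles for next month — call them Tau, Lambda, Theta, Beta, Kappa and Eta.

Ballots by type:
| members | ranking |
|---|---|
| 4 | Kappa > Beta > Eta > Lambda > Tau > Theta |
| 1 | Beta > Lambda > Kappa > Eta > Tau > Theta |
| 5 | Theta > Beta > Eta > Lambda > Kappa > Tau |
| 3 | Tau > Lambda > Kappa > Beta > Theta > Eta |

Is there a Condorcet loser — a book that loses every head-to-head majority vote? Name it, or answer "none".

Head-to-head results (13 members):
Tau vs Lambda: Lambda wins 10–3.
Tau vs Theta: 8 to 5, Tau.
Tau vs Beta: Beta wins 10–3.
Tau vs Kappa: Kappa, 10–3.
Tau vs Eta: 3 for Tau, 10 for Eta — Eta by 10–3.
Lambda–Theta: Lambda 8–5.
Lambda vs Beta: Beta, 10–3.
Lambda vs Kappa: Lambda, 9–4.
Lambda vs Eta: Lambda preferred on 1+3 = 4 ballots; Eta wins 9–4.
Theta vs Beta: Theta is ranked higher on 5 ballots, Beta on 8. Beta wins 8–5.
Theta–Kappa: Kappa 8–5.
Theta vs Eta: 5+3 = 8 for Theta, 5 for Eta — Theta by 8–5.
Beta–Kappa: Kappa 7–6.
Beta–Eta: Beta 13–0.
Kappa–Eta: Kappa 8–5.
No book is winless: Tau beats Theta; Lambda beats Tau; Theta beats Eta; Beta beats Tau; Kappa beats Tau; Eta beats Tau. There is no Condorcet loser.

none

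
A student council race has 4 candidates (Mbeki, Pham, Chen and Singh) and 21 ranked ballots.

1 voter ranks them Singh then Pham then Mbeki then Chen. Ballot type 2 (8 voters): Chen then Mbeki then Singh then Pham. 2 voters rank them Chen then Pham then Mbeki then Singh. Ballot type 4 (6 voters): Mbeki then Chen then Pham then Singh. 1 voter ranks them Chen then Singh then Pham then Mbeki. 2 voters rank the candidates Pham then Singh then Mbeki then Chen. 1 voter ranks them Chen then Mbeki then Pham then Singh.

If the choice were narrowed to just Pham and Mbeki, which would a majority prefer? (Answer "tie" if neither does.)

Mbeki

Ballots ranking Pham above Mbeki: 1 + 2 + 1 + 2 = 6.
Ballots ranking Mbeki above Pham: 21 − 6 = 15.
Mbeki wins the head-to-head 15–6.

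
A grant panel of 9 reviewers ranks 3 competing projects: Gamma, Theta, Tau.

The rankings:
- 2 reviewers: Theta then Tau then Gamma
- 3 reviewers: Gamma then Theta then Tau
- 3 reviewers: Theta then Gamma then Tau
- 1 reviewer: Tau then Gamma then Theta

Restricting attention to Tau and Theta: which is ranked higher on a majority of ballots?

Theta

Ballots ranking Tau above Theta: 1.
Ballots ranking Theta above Tau: 9 − 1 = 8.
Theta wins the head-to-head 8–1.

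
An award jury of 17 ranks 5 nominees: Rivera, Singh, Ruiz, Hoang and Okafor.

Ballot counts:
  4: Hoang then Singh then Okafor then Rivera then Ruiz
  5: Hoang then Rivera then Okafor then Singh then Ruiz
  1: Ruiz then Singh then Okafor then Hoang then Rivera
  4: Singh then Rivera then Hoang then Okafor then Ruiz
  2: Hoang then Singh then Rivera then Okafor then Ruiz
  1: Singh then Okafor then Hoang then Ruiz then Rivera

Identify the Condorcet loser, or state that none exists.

Ruiz

Pairwise majorities:
Rivera vs Singh: Singh, 12–5.
Rivera vs Ruiz: Rivera is ranked higher on 4+5+4+2 = 15 ballots, Ruiz on 2. Rivera wins 15–2.
Rivera vs Hoang: Hoang wins 13–4.
Rivera vs Okafor: Rivera wins 11–6.
Singh vs Ruiz: Singh is ranked higher on 4+5+4+2+1 = 16 ballots, Ruiz on 1. Singh wins 16–1.
Singh–Hoang: Hoang 11–6.
Singh vs Okafor: Singh preferred on 4+1+4+2+1 = 12 ballots; Singh wins 12–5.
Ruiz vs Hoang: Ruiz is ranked higher on 1 ballot, Hoang on 16. Hoang wins 16–1.
Ruiz–Okafor: Okafor 16–1.
Hoang vs Okafor: 15 to 2, Hoang.
Only Ruiz has no wins; Ruiz is the Condorcet loser.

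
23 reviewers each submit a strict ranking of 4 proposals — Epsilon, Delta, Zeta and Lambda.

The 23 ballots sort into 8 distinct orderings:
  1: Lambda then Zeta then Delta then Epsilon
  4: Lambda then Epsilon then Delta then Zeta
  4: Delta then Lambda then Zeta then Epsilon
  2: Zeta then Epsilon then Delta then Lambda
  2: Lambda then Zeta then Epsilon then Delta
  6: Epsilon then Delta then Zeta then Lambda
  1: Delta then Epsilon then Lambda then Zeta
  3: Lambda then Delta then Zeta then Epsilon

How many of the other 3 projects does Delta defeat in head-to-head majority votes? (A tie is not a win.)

2

Delta against each rival (23 reviewers):
Delta vs Epsilon: Delta preferred on 1+4+1+3 = 9 ballots; Epsilon wins 14–9.
Delta vs Zeta: 18 to 5, Delta.
Delta vs Lambda: Delta is ranked higher on 4+2+6+1 = 13 ballots, Lambda on 10. Delta wins 13–10.
Delta beats Zeta, Lambda; loses to Epsilon — 2 pairwise wins.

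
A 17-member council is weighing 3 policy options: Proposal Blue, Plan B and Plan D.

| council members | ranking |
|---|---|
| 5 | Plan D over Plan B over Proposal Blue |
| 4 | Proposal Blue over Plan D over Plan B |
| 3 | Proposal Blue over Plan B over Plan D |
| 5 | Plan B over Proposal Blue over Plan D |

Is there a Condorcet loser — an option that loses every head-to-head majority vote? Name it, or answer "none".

none

Pairwise majorities:
Proposal Blue–Plan B: Plan B 10–7.
Proposal Blue vs Plan D: Proposal Blue, 12–5.
Plan B vs Plan D: 3+5 = 8 for Plan B, 9 for Plan D — Plan D by 9–8.
Each option has at least one pairwise win (Proposal Blue beats Plan D; Plan B beats Proposal Blue; Plan D beats Plan B) — no Condorcet loser.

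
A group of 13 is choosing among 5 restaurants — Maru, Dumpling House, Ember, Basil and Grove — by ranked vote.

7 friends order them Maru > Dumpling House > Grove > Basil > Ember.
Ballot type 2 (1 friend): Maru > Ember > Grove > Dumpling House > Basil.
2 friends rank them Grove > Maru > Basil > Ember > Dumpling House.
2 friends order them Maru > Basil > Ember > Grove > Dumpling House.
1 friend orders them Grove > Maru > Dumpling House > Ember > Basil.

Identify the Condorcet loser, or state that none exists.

Ember

Head-to-head results (13 friends):
Maru vs Dumpling House: Maru is ranked higher on 7+1+2+2+1 = 13 ballots, Dumpling House on 0. Maru wins 13–0.
Maru vs Ember: 7+1+2+2+1 = 13 for Maru, 0 for Ember — Maru by 13–0.
Maru vs Basil: Maru, 13–0.
Maru vs Grove: Maru, 10–3.
Dumpling House–Ember: Dumpling House 8–5.
Dumpling House vs Basil: Dumpling House, 9–4.
Dumpling House–Grove: Dumpling House 7–6.
Ember vs Basil: Ember preferred on 1+1 = 2 ballots; Basil wins 11–2.
Ember vs Grove: Ember preferred on 1+2 = 3 ballots; Grove wins 10–3.
Basil vs Grove: 2 for Basil, 11 for Grove — Grove by 11–2.
Ember loses to every other restaurant — it is the Condorcet loser.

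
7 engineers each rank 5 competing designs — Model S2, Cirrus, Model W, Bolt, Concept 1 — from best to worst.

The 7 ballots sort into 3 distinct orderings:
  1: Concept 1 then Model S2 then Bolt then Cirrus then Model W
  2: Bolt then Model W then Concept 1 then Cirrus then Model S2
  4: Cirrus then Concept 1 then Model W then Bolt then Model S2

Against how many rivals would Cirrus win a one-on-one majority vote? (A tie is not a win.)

Cirrus against each rival (7 engineers):
Cirrus vs Model S2: Cirrus preferred on 2+4 = 6 ballots; Cirrus wins 6–1.
Cirrus vs Model W: Cirrus preferred on 1+4 = 5 ballots; Cirrus wins 5–2.
Cirrus–Bolt: Cirrus 4–3.
Cirrus vs Concept 1: 4 for Cirrus, 3 for Concept 1 — Cirrus by 4–3.
Cirrus beats Model S2, Model W, Bolt, Concept 1 — 4 pairwise wins.

4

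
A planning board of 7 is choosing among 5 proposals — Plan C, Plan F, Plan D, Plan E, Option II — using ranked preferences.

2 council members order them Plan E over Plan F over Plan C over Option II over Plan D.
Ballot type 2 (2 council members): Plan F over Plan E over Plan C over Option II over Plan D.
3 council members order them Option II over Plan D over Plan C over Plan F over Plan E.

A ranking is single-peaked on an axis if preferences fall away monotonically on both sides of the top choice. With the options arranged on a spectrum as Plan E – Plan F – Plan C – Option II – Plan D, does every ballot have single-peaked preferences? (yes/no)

Axis positions: Plan E=1, Plan F=2, Plan C=3, Option II=4, Plan D=5.
Ballot type 1 (peak Plan E at position 1): ranking walks positions 1-2-3-4-5, expanding outward from the peak — single-peaked.
Ballot type 2 (peak Plan F at position 2): ranking walks positions 2-1-3-4-5, expanding outward from the peak — single-peaked.
Ballot type 3 (peak Option II at position 4): ranking walks positions 4-5-3-2-1, expanding outward from the peak — single-peaked.
Every ranking is single-peaked on this axis.

yes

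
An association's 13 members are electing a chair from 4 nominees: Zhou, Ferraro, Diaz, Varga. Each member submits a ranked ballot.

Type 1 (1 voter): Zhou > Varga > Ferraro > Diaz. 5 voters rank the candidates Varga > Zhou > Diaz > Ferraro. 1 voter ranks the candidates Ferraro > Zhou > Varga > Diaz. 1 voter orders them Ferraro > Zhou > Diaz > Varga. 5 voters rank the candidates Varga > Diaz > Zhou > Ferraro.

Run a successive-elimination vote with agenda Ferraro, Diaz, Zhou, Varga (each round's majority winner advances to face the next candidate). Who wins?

Round 1: Ferraro vs Diaz — 3–10, Diaz advances.
Round 2: Diaz vs Zhou — 5–8, Zhou advances.
Round 3: Zhou vs Varga — 3–10, Varga advances.
The agenda winner is Varga.

Varga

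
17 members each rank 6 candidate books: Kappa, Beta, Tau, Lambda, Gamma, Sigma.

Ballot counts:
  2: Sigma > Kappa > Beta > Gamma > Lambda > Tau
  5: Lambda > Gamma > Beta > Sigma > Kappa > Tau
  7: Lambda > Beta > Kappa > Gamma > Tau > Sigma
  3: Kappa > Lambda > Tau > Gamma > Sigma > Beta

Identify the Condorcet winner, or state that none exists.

Lambda

Head-to-head results (17 members):
Kappa vs Beta: Beta, 12–5.
Kappa vs Tau: Kappa wins 17–0.
Kappa–Lambda: Lambda 12–5.
Kappa vs Gamma: Kappa, 12–5.
Kappa vs Sigma: Kappa, 10–7.
Beta–Tau: Beta 14–3.
Beta–Lambda: Lambda 15–2.
Beta vs Gamma: Beta wins 9–8.
Beta–Sigma: Beta 12–5.
Tau vs Lambda: Lambda, 17–0.
Tau–Gamma: Gamma 14–3.
Tau vs Sigma: Tau wins 10–7.
Lambda–Gamma: Lambda 15–2.
Lambda–Sigma: Lambda 15–2.
Gamma–Sigma: Gamma 15–2.
Lambda defeats every rival head-to-head and is the Condorcet winner.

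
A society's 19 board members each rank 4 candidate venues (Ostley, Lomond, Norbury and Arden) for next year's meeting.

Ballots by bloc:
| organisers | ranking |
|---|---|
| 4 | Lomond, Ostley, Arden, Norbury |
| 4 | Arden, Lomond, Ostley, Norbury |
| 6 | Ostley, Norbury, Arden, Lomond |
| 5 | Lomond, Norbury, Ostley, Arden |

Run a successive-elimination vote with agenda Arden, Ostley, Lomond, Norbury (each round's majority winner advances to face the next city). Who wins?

Round 1: Arden vs Ostley — 4–15, Ostley advances.
Round 2: Ostley vs Lomond — 6–13, Lomond advances.
Round 3: Lomond vs Norbury — 13–6, Lomond advances.
Lomond survives the agenda.

Lomond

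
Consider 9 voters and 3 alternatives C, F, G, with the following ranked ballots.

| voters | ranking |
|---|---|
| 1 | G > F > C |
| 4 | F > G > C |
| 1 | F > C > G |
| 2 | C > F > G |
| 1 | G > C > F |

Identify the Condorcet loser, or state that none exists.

C

Head-to-head results (9 voters):
C–F: F 6–3.
C vs G: G wins 6–3.
F vs G: F is ranked higher on 4+1+2 = 7 ballots, G on 2. F wins 7–2.
C is beaten in every head-to-head and is the Condorcet loser.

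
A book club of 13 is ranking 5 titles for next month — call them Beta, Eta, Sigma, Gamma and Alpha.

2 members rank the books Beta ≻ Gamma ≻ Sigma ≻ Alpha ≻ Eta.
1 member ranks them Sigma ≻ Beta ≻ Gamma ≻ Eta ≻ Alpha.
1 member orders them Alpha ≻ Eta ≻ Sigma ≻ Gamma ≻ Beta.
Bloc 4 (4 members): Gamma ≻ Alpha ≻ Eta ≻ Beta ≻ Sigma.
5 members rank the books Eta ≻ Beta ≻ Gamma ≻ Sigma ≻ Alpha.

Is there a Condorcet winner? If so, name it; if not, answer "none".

Head-to-head results (13 members):
Beta vs Eta: 2+1 = 3 for Beta, 10 for Eta — Eta by 10–3.
Beta vs Sigma: 2+4+5 = 11 for Beta, 2 for Sigma — Beta by 11–2.
Beta vs Gamma: 8 to 5, Beta.
Beta vs Alpha: Beta preferred on 2+1+5 = 8 ballots; Beta wins 8–5.
Eta vs Sigma: 10 to 3, Eta.
Eta vs Gamma: 1+5 = 6 for Eta, 7 for Gamma — Gamma by 7–6.
Eta vs Alpha: Eta is ranked higher on 1+5 = 6 ballots, Alpha on 7. Alpha wins 7–6.
Sigma vs Gamma: Sigma is ranked higher on 1+1 = 2 ballots, Gamma on 11. Gamma wins 11–2.
Sigma vs Alpha: Sigma preferred on 2+1+5 = 8 ballots; Sigma wins 8–5.
Gamma vs Alpha: 12 to 1, Gamma.
Each book drops at least one matchup (Beta loses to Eta; Eta loses to Gamma; Sigma loses to Beta; Gamma loses to Beta; Alpha loses to Beta); the cycle Beta beats Gamma beats Eta beats Beta rules out a Condorcet winner.

none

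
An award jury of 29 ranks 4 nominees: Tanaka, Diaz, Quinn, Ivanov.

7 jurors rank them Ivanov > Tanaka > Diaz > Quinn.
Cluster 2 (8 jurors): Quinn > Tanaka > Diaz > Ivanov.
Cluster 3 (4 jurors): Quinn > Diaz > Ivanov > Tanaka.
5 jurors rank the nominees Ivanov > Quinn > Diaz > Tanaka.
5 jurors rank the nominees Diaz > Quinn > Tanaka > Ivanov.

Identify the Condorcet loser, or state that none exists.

Pairwise majorities:
Tanaka vs Diaz: Tanaka is ranked higher on 7+8 = 15 ballots, Diaz on 14. Tanaka wins 15–14.
Tanaka vs Quinn: 7 to 22, Quinn.
Tanaka vs Ivanov: 8+5 = 13 for Tanaka, 16 for Ivanov — Ivanov by 16–13.
Diaz vs Quinn: Quinn, 17–12.
Diaz vs Ivanov: 17 to 12, Diaz.
Quinn vs Ivanov: 8+4+5 = 17 for Quinn, 12 for Ivanov — Quinn by 17–12.
Each nominee has at least one pairwise win (Tanaka beats Diaz; Diaz beats Ivanov; Quinn beats Tanaka; Ivanov beats Tanaka) — no Condorcet loser.

none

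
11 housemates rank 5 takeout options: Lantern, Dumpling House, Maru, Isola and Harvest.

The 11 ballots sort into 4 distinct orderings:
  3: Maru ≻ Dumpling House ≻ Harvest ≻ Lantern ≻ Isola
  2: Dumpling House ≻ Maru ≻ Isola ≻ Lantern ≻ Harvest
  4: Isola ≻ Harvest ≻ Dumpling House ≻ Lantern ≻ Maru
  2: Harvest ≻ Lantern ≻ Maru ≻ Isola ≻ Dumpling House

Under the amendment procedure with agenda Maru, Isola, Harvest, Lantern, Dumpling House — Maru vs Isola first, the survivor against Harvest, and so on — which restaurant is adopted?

Harvest

Round 1: Maru vs Isola — 7–4, Maru advances.
Round 2: Maru vs Harvest — 5–6, Harvest advances.
Round 3: Harvest vs Lantern — 9–2, Harvest advances.
Round 4: Harvest vs Dumpling House — 6–5, Harvest advances.
Harvest survives the agenda.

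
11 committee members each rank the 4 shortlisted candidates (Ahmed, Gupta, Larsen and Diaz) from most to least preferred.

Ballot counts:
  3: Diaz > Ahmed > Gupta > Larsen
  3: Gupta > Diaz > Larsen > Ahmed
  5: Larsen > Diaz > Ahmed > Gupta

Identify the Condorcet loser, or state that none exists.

none

Pairwise majorities:
Ahmed–Gupta: Ahmed 8–3.
Ahmed vs Larsen: 3 to 8, Larsen.
Ahmed vs Diaz: 0 for Ahmed, 11 for Diaz — Diaz by 11–0.
Gupta vs Larsen: 6 to 5, Gupta.
Gupta vs Diaz: 3 to 8, Diaz.
Larsen–Diaz: Diaz 6–5.
No candidate is winless: Ahmed beats Gupta; Gupta beats Larsen; Larsen beats Ahmed; Diaz beats Ahmed. There is no Condorcet loser.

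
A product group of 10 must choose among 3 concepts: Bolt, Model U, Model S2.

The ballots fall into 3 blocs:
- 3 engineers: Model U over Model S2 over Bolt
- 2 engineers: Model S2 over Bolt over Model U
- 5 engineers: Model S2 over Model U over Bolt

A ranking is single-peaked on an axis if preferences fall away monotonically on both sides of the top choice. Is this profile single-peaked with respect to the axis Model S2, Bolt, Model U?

Axis positions: Model S2=1, Bolt=2, Model U=3.
Bloc 1: ranking walks positions 3-1-2; Model S2 is ranked above Bolt even though Bolt lies between Model S2 and the peak Model U on the axis — preferences dip and rise again. Not single-peaked.
Bloc 2 (peak Model S2 at position 1): ranking walks positions 1-2-3, expanding outward from the peak — single-peaked.
Bloc 3: ranking walks positions 1-3-2; Model U is ranked above Bolt even though Bolt lies between Model U and the peak Model S2 on the axis — preferences dip and rise again. Not single-peaked.
Bloc 1 violates single-peakedness, so the profile is not single-peaked on this axis.

no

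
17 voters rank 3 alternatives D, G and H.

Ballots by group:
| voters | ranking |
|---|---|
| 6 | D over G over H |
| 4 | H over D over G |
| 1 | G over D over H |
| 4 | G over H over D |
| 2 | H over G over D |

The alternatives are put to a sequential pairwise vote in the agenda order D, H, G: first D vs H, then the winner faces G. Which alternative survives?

G

Round 1: D vs H — 7–10, H advances.
Round 2: H vs G — 6–11, G advances.
G survives the agenda.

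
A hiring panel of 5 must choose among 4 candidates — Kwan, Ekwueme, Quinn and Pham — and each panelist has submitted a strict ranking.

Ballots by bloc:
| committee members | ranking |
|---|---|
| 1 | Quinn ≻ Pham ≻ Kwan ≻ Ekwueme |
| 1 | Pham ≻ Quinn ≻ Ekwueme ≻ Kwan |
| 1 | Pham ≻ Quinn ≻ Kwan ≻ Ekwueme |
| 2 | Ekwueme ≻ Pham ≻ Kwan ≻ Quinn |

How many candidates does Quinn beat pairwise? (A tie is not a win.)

Quinn against each rival (5 committee members):
Quinn vs Kwan: Quinn is ranked higher on 1+1+1 = 3 ballots, Kwan on 2. Quinn wins 3–2.
Quinn vs Ekwueme: 3 to 2, Quinn.
Quinn vs Pham: Quinn is ranked higher on 1 ballot, Pham on 4. Pham wins 4–1.
Quinn beats Kwan, Ekwueme; loses to Pham — 2 pairwise wins.

2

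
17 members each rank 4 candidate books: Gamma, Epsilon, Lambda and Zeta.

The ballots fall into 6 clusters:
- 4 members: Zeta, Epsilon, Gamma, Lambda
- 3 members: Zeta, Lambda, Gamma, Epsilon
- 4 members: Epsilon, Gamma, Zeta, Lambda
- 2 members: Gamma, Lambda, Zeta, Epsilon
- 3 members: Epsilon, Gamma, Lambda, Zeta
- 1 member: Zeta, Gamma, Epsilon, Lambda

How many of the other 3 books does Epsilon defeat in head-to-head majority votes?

Epsilon against each rival (17 members):
Epsilon vs Gamma: Epsilon wins 11–6.
Epsilon–Lambda: Epsilon 12–5.
Epsilon–Zeta: Zeta 10–7.
Epsilon beats Gamma, Lambda; loses to Zeta — 2 pairwise wins.

2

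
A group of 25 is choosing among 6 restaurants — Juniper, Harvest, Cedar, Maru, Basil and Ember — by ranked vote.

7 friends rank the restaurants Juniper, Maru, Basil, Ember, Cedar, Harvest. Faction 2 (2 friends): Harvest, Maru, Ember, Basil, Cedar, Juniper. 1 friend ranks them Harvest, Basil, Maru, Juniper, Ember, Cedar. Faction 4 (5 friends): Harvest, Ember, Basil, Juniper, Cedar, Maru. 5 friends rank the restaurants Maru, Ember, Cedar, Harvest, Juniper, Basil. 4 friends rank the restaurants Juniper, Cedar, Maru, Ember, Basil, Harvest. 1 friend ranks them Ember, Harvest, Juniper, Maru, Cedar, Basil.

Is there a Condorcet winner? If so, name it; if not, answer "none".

Check each pair by majority over 25 ballots:
Juniper vs Harvest: Harvest, 14–11.
Juniper vs Cedar: Juniper wins 18–7.
Juniper vs Maru: 7+5+4+1 = 17 for Juniper, 8 for Maru — Juniper by 17–8.
Juniper–Basil: Juniper 17–8.
Juniper vs Ember: Juniper is ranked higher on 7+1+4 = 12 ballots, Ember on 13. Ember wins 13–12.
Harvest vs Cedar: Harvest preferred on 2+1+5+1 = 9 ballots; Cedar wins 16–9.
Harvest vs Maru: Maru wins 16–9.
Harvest vs Basil: 14 to 11, Harvest.
Harvest vs Ember: 8 to 17, Ember.
Cedar vs Maru: Cedar is ranked higher on 5+4 = 9 ballots, Maru on 16. Maru wins 16–9.
Cedar vs Basil: Basil, 15–10.
Cedar vs Ember: Cedar is ranked higher on 4 ballots, Ember on 21. Ember wins 21–4.
Maru vs Basil: Maru, 19–6.
Maru vs Ember: Maru is ranked higher on 7+2+1+5+4 = 19 ballots, Ember on 6. Maru wins 19–6.
Basil vs Ember: Basil preferred on 7+1 = 8 ballots; Ember wins 17–8.
No restaurant is unbeaten: Juniper loses to Harvest; Harvest loses to Cedar; Cedar loses to Juniper; Maru loses to Juniper; Basil loses to Juniper; Ember loses to Maru. In particular Juniper beats Cedar beats Harvest beats Juniper is a majority cycle — no Condorcet winner exists.

none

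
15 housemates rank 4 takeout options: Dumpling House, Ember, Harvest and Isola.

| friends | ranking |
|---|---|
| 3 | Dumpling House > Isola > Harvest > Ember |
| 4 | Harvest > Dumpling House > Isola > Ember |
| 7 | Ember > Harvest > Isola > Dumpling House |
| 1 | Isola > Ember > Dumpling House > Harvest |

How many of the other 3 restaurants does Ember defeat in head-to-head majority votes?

2

Ember against each rival (15 friends):
Ember vs Dumpling House: 8 to 7, Ember.
Ember–Harvest: Ember 8–7.
Ember vs Isola: 7 to 8, Isola.
Ember beats Dumpling House, Harvest; loses to Isola — 2 pairwise wins.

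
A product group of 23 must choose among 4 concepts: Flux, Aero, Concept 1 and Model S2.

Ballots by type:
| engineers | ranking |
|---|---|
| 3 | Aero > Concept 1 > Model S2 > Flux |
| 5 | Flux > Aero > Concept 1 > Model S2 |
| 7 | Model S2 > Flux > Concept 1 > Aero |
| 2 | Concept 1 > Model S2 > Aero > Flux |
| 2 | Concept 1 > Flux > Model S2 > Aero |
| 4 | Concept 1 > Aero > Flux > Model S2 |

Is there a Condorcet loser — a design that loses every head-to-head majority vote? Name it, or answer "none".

none

Pairwise majorities:
Flux vs Aero: Flux is ranked higher on 5+7+2 = 14 ballots, Aero on 9. Flux wins 14–9.
Flux–Concept 1: Flux 12–11.
Flux vs Model S2: 11 to 12, Model S2.
Aero vs Concept 1: Aero is ranked higher on 3+5 = 8 ballots, Concept 1 on 15. Concept 1 wins 15–8.
Aero vs Model S2: Aero preferred on 3+5+4 = 12 ballots; Aero wins 12–11.
Concept 1–Model S2: Concept 1 16–7.
Every design wins at least one matchup (Flux beats Aero; Aero beats Model S2; Concept 1 beats Aero; Model S2 beats Flux), so there is no Condorcet loser.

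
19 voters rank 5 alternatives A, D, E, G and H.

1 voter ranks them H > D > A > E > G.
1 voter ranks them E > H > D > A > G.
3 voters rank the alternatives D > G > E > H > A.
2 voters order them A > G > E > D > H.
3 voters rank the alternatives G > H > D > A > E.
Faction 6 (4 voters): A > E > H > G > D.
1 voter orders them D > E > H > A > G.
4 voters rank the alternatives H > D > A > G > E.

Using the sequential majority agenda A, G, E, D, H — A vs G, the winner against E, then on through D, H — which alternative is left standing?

Round 1: A vs G — 13–6, A advances.
Round 2: A vs E — 14–5, A advances.
Round 3: A vs D — 6–13, D advances.
Round 4: D vs H — 6–13, H advances.
H survives the agenda.

H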